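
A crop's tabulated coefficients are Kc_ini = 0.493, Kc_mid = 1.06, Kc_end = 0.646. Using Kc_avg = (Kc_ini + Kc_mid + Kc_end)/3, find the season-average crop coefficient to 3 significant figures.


Kc_avg = (0.493 + 1.06 + 0.646)/3 = 0.733
Therefore the season-average crop coefficient = 0.733.


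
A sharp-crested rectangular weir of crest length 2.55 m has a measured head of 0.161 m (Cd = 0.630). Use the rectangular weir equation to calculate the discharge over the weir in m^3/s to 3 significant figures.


Approach: apply the rectangular weir equation, Q = (2/3)*Cd*L*sqrt(2g)*H^1.5.
Q = (2/3)*0.630*2.55*sqrt(2*9.81)*0.161^1.5 = 0.306 m^3/s
Therefore the discharge over the weir = 0.306 m^3/s.


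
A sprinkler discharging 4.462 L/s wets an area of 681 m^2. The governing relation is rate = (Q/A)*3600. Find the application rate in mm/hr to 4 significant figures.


rate = (4.462 / 681) * 3600 = 23.59 mm/hr
Therefore the application rate = 23.59 mm/hr.


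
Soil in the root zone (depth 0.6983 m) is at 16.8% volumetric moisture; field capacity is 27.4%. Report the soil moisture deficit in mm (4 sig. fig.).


Approach: apply the soil moisture deficit relation, SMD = (FC - theta)/100 * depth * 1000.
SMD = (27.4 - 16.8)/100 * 0.6983 * 1000 = 74.02 mm
Therefore the soil moisture deficit = 74.02 mm.


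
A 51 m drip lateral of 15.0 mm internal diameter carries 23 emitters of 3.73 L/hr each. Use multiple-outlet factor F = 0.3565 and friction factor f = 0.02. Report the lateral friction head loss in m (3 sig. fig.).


Approach: apply Darcy-Weisbach with the multiple-outlet F-factor, Q = n*q/(3600*1000) m^3/s; v = Q/A; hf = F*f*(L/D)*(v^2/(2g)).
Q = 23*3.73/(3600*1000) = 2.3831e-05 m^3/s
A = pi*(15.0e-3/2)^2 = 1.7671e-04 m^2, so v = Q/A = 0.13485 m/s
hf = 0.3565*0.02*(51/0.0150)*(0.13485^2/(2*9.81)) = 0.0225 m
Therefore the lateral friction head loss = 0.0225 m.


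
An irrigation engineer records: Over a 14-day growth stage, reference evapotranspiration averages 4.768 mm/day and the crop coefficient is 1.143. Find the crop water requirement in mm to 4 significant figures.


Approach: apply the crop water requirement relation, CWR = ET0 * Kc * days.
CWR = 4.768 * 1.143 * 14 = 76.30 mm
Therefore the crop water requirement = 76.30 mm.


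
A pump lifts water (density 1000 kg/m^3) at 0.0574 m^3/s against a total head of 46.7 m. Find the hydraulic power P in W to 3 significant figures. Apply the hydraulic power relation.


Approach: apply the hydraulic power relation, P = rho*g*Q*H.
P = 1000 * 9.81 * 0.0574 * 46.7 = 26300 W
Therefore the hydraulic power P = 26300 W.


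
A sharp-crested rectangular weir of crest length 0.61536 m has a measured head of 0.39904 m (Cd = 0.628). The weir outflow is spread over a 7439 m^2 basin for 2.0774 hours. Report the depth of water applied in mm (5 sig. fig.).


Approach: apply the rectangular weir equation with a volume-to-depth conversion, Q = (2/3)*Cd*L*sqrt(2g)*H^1.5; d = Q*t/A * 1000.
Step 1 — weir discharge:
  Q = (2/3)*0.628*0.61536*sqrt(2*9.81)*0.39904^1.5 = 0.2876549 m^3/s
Step 2 — volume: V = 0.2876549 * 2.0774*3600 = 2151.268 m^3
Step 3 — depth: d = V/A * 1000 = 2151.268/7439 * 1000 = 289.19 mm
Therefore the depth of water applied = 289.19 mm.


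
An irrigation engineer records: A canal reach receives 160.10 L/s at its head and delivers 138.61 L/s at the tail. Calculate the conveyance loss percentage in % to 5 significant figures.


Approach: apply the conveyance loss ratio, loss% = ((Q_head - Q_tail)/Q_head)*100.
loss = ((160.10 - 138.61)/160.10)*100 = 13.423 %
Therefore the conveyance loss percentage = 13.423 %.


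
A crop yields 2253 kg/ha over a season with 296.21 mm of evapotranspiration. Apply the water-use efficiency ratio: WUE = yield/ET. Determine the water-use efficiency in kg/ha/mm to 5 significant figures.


WUE = 2253 / 296.21 = 7.6061 kg/ha/mm
Therefore the water-use efficiency = 7.6061 kg/ha/mm.


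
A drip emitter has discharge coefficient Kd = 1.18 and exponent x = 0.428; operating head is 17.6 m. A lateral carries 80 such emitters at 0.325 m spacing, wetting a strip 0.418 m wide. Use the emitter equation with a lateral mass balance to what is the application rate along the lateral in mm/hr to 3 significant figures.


Approach: apply the emitter equation with a lateral mass balance, q = Kd*h^x; Q = n*q; rate = Q/(n*spacing*width).
Step 1 — single emitter flow (q = Kd*h^x):
  q = 1.18 * 17.6^0.428 = 4.0268 L/hr
Step 2 — total lateral flow: Q = 80 * 4.0268 = 322.15 L/hr
Step 3 — wetted area: A = 80 * 0.325 * 0.418 = 10.868 m^2
Step 4 — application rate: Q/A = 322.15/10.868 = 29.6 mm/hr
Therefore the application rate along the lateral = 29.6 mm/hr.


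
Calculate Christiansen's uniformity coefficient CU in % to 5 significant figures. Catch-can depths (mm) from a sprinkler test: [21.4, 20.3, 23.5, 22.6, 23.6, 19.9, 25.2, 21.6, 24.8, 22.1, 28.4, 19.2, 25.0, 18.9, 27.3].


Approach: apply Christiansen's uniformity coefficient, CU = (1 - mean_abs_deviation/mean)*100.
mean = 22.92000 mm
mean |d_i - mean| = 2.314667 mm
CU = (1 - 2.314667/22.92000)*100 = 89.901 %
Therefore Christiansen's uniformity coefficient CU = 89.901 %.


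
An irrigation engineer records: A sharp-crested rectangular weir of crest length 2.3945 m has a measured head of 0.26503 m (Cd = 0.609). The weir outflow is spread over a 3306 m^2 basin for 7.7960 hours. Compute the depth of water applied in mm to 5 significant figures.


Approach: apply the rectangular weir equation with a volume-to-depth conversion, Q = (2/3)*Cd*L*sqrt(2g)*H^1.5; d = Q*t/A * 1000.
Step 1 — weir discharge:
  Q = (2/3)*0.609*2.3945*sqrt(2*9.81)*0.26503^1.5 = 0.5875339 m^3/s
Step 2 — volume: V = 0.5875339 * 7.7960*3600 = 16489.49 m^3
Step 3 — depth: d = V/A * 1000 = 16489.49/3306 * 1000 = 4987.7 mm
Therefore the depth of water applied = 4987.7 mm.


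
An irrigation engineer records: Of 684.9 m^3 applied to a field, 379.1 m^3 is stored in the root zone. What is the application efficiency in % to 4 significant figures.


Approach: apply the application efficiency ratio, Ea = (stored/applied)*100.
Ea = (379.1/684.9)*100 = 55.35 %
Therefore the application efficiency = 55.35 %.


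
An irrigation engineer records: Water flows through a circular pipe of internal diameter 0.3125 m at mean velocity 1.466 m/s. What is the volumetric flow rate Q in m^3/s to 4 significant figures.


Approach: apply the continuity equation for pipe flow, Q = A * v with A = pi*(D/2)^2.
A = pi*(0.3125/2)^2 = 0.0766990 m^2
Q = 0.0766990 * 1.466 = 0.1124 m^3/s
Therefore the volumetric flow rate Q = 0.1124 m^3/s.


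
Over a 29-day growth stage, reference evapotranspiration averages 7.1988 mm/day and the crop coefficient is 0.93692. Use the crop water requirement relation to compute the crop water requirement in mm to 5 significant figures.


Approach: apply the crop water requirement relation, CWR = ET0 * Kc * days.
CWR = 7.1988 * 0.93692 * 29 = 195.60 mm
Therefore the crop water requirement = 195.60 mm.


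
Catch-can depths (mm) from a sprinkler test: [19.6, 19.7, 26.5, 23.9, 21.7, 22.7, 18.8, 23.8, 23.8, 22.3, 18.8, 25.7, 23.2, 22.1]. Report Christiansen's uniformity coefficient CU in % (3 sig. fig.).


Approach: apply Christiansen's uniformity coefficient, CU = (1 - mean_abs_deviation/mean)*100.
mean = 22.329 mm
mean |d_i - mean| = 1.9000 mm
CU = (1 - 1.9000/22.329)*100 = 91.5 %
Therefore Christiansen's uniformity coefficient CU = 91.5 %.


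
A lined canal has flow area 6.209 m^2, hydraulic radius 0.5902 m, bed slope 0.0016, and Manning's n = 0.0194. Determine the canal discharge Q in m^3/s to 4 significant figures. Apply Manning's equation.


Approach: apply Manning's equation, Q = (1/n)*A*R^(2/3)*S^(1/2).
Q = (1/0.0194) * 6.209 * 0.5902^(2/3) * 0.0016^(1/2) = 9.008 m^3/s
Therefore the canal discharge Q = 9.008 m^3/s.


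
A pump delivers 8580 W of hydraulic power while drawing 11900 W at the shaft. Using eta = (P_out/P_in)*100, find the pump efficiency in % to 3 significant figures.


eta = (8580 / 11900) * 100 = 72.1 %
Therefore the pump efficiency = 72.1 %.


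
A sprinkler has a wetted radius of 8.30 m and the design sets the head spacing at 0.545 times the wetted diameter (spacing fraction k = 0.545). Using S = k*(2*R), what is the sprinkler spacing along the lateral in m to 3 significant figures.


S = 0.545 * (2 * 8.30) = 9.05 m
Therefore the sprinkler spacing along the lateral = 9.05 m.


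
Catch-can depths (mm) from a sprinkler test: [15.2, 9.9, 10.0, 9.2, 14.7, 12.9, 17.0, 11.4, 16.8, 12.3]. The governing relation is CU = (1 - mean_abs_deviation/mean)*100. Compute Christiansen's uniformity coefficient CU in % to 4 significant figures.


mean = 12.9400 mm
mean |d_i - mean| = 2.38800 mm
CU = (1 - 2.38800/12.9400)*100 = 81.55 %
Therefore Christiansen's uniformity coefficient CU = 81.55 %.


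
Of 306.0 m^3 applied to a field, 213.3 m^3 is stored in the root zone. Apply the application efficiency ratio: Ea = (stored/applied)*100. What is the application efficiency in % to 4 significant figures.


Ea = (213.3/306.0)*100 = 69.71 %
Therefore the application efficiency = 69.71 %.


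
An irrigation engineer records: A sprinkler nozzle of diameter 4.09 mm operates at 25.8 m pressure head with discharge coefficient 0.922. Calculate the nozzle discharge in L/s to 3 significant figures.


Approach: apply the orifice equation, Q = Cd*A*sqrt(2*g*h), A = pi*(d/2)^2.
A = pi*(4.09e-3/2)^2 = 1.3138e-05 m^2
Q = 0.922 * 1.3138e-05 * sqrt(2*9.81*25.8) * 1000 = 0.273 L/s
Therefore the nozzle discharge = 0.273 L/s.


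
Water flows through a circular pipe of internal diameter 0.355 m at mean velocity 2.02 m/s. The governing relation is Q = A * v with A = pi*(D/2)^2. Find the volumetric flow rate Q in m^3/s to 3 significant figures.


A = pi*(0.355/2)^2 = 0.098980 m^2
Q = 0.098980 * 2.02 = 0.200 m^3/s
Therefore the volumetric flow rate Q = 0.200 m^3/s.


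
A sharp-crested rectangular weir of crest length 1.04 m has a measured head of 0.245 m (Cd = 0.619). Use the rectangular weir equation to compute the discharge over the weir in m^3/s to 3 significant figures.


Approach: apply the rectangular weir equation, Q = (2/3)*Cd*L*sqrt(2g)*H^1.5.
Q = (2/3)*0.619*1.04*sqrt(2*9.81)*0.245^1.5 = 0.231 m^3/s
Therefore the discharge over the weir = 0.231 m^3/s.


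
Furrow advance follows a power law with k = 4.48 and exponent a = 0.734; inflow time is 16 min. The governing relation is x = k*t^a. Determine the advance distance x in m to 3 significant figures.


x = 4.48 * 16^0.734 = 34.3 m
Therefore the advance distance x = 34.3 m.


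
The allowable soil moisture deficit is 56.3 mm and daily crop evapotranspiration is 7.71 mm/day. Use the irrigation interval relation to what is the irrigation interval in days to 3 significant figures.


Approach: apply the irrigation interval relation, interval = SMD / ETc.
interval = 56.3 / 7.71 = 7.30 days
Therefore the irrigation interval = 7.30 days.


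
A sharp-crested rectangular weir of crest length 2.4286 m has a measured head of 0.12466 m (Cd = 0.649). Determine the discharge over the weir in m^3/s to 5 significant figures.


Approach: apply the rectangular weir equation, Q = (2/3)*Cd*L*sqrt(2g)*H^1.5.
Q = (2/3)*0.649*2.4286*sqrt(2*9.81)*0.12466^1.5 = 0.20486 m^3/s
Therefore the discharge over the weir = 0.20486 m^3/s.


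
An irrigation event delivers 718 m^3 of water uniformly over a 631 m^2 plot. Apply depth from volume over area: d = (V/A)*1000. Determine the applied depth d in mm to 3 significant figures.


d = (718 / 631) * 1000 = 1140 mm
Therefore the applied depth d = 1140 mm.


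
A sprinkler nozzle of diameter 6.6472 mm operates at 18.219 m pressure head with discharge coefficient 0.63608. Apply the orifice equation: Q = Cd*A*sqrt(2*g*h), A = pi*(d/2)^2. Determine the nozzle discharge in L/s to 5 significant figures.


A = pi*(6.6472e-3/2)^2 = 3.470303e-05 m^2
Q = 0.63608 * 3.470303e-05 * sqrt(2*9.81*18.219) * 1000 = 0.41734 L/s
Therefore the nozzle discharge = 0.41734 L/s.


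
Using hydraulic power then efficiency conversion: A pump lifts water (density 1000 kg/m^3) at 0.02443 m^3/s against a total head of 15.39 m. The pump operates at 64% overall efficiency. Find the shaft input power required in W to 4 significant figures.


Approach: apply hydraulic power then efficiency conversion, P = rho*g*Q*H; P_in = P/eta.
Step 1 — hydraulic power (P = rho*g*Q*H):
  P = 1000 * 9.81 * 0.02443 * 15.39 = 3688.34 W
Step 2 — input power: P_in = P/eta = 3688.34 / 0.64 = 5763 W
Therefore the shaft input power required = 5763 W.


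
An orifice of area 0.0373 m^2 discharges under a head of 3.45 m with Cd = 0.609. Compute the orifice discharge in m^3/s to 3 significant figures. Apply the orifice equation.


Approach: apply the orifice equation, Q = Cd*A*sqrt(2*g*h).
Q = 0.609 * 0.0373 * sqrt(2*9.81*3.45) = 0.187 m^3/s
Therefore the orifice discharge = 0.187 m^3/s.


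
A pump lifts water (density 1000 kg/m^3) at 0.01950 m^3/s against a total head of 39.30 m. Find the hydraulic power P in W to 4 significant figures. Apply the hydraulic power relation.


Approach: apply the hydraulic power relation, P = rho*g*Q*H.
P = 1000 * 9.81 * 0.01950 * 39.30 = 7518 W
Therefore the hydraulic power P = 7518 W.


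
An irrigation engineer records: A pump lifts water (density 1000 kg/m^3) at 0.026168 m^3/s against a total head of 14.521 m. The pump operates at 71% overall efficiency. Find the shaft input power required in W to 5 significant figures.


Approach: apply hydraulic power then efficiency conversion, P = rho*g*Q*H; P_in = P/eta.
Step 1 — hydraulic power (P = rho*g*Q*H):
  P = 1000 * 9.81 * 0.026168 * 14.521 = 3727.658 W
Step 2 — input power: P_in = P/eta = 3727.658 / 0.71 = 5250.2 W
Therefore the shaft input power required = 5250.2 W.


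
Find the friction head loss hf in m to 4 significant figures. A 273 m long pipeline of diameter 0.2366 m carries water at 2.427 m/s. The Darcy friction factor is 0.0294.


Approach: apply the Darcy-Weisbach equation, hf = f*(L/D)*(v^2/(2g)).
hf = 0.0294 * (273/0.2366) * (2.427^2 / (2*9.81))
hf = 10.18 m
Therefore the friction head loss hf = 10.18 m.


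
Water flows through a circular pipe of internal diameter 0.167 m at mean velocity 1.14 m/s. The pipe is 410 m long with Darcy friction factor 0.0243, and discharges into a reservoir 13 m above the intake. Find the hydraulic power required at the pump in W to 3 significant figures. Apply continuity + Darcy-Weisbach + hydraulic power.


Approach: apply continuity + Darcy-Weisbach + hydraulic power, Q = A*v; hf = f*(L/D)*(v^2/(2g)); H = static + hf; P = rho*g*Q*H.
Step 1 — flow rate (continuity, Q = A*v):
  A = pi*(0.167/2)^2 = 0.021904 m^2
  Q = 0.021904 * 1.14 = 0.024971 m^3/s
Step 2 — friction head loss (Darcy-Weisbach):
  hf = 0.0243 * (410/0.167) * (1.14^2 / (2*9.81))
  hf = 3.9517 m
Step 3 — total head: H = 13 + 3.9517 = 16.952 m
Step 4 — hydraulic power (P = rho*g*Q*H):
  P = 1000 * 9.81 * 0.024971 * 16.952 = 4150 W
Therefore the hydraulic power required at the pump = 4150 W.


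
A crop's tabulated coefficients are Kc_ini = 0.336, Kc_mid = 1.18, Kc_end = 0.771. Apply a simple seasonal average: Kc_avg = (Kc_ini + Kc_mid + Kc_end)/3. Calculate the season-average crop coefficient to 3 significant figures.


Kc_avg = (0.336 + 1.18 + 0.771)/3 = 0.762
Therefore the season-average crop coefficient = 0.762.


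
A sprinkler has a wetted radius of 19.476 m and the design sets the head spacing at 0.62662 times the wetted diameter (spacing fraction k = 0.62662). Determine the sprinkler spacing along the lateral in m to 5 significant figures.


Approach: apply the sprinkler spacing rule (spacing as a fraction of wetted diameter), S = k*(2*R).
S = 0.62662 * (2 * 19.476) = 24.408 m
Therefore the sprinkler spacing along the lateral = 24.408 m.


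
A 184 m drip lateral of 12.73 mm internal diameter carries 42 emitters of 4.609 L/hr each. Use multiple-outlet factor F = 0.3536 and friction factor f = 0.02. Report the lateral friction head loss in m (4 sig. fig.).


Approach: apply Darcy-Weisbach with the multiple-outlet F-factor, Q = n*q/(3600*1000) m^3/s; v = Q/A; hf = F*f*(L/D)*(v^2/(2g)).
Q = 42*4.609/(3600*1000) = 5.37717e-05 m^3/s
A = pi*(12.73e-3/2)^2 = 1.27276e-04 m^2, so v = Q/A = 0.422481 m/s
hf = 0.3536*0.02*(184/0.01273)*(0.422481^2/(2*9.81)) = 0.9299 m
Therefore the lateral friction head loss = 0.9299 m.


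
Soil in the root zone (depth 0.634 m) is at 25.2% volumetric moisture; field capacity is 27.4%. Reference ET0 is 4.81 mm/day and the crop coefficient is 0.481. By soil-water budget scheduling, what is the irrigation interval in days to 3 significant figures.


Approach: apply soil-water budget scheduling, SMD = (FC-theta)/100*depth*1000; ETc = ET0*Kc; interval = SMD/ETc.
Step 1 — soil moisture deficit:
  SMD = (27.4 - 25.2)/100 * 0.634 * 1000 = 13.948 mm
Step 2 — daily crop ET (ETc = ET0*Kc):
  ETc = 4.81 * 0.481 = 2.3136 mm/day
Step 3 — irrigation interval (SMD/ETc):
  interval = 13.948 / 2.3136 = 6.03 days
Therefore the irrigation interval = 6.03 days.


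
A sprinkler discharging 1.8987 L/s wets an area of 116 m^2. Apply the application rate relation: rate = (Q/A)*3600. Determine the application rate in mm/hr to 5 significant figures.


rate = (1.8987 / 116) * 3600 = 58.925 mm/hr
Therefore the application rate = 58.925 mm/hr.


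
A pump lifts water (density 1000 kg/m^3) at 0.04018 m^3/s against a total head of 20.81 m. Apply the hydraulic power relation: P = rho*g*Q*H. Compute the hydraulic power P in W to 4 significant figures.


P = 1000 * 9.81 * 0.04018 * 20.81 = 8203 W
Therefore the hydraulic power P = 8203 W.


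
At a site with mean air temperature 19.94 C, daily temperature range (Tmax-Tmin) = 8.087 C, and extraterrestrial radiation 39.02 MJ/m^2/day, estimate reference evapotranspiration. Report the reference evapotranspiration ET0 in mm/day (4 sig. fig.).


Approach: apply the Hargreaves-Samani method, ET0 = 0.0023*(Tmean+17.8)*sqrt(Tmax-Tmin)*0.408*Ra.
ET0 = 0.0023*(19.94+17.8)*sqrt(8.087)*0.408*39.02 = 3.930 mm/day
Therefore the reference evapotranspiration ET0 = 3.930 mm/day.


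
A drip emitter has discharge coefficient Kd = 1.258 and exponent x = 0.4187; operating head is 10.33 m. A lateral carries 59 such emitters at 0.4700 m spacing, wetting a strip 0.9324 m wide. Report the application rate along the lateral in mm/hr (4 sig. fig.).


Approach: apply the emitter equation with a lateral mass balance, q = Kd*h^x; Q = n*q; rate = Q/(n*spacing*width).
Step 1 — single emitter flow (q = Kd*h^x):
  q = 1.258 * 10.33^0.4187 = 3.34414 L/hr
Step 2 — total lateral flow: Q = 59 * 3.34414 = 197.304 L/hr
Step 3 — wetted area: A = 59 * 0.4700 * 0.9324 = 25.8555 m^2
Step 4 — application rate: Q/A = 197.304/25.8555 = 7.631 mm/hr
Therefore the application rate along the lateral = 7.631 mm/hr.


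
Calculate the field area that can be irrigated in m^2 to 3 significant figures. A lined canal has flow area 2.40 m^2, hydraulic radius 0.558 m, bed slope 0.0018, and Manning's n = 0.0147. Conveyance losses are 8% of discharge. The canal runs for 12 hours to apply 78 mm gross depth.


Approach: apply Manning's equation with a conveyance and depth budget, Q = (1/n)*A*R^(2/3)*S^(1/2); Q_field = Q*(1-loss); Area = Q_field*t/(d/1000).
Step 1 — canal discharge (Manning's equation):
  Q = (1/0.0147) * 2.40 * 0.558^(2/3) * 0.0018^(1/2) = 4.6948 m^3/s
Step 2 — delivered flow: Q_field = 4.6948*(1 - 8/100) = 4.3192 m^3/s
Step 3 — volume delivered: V = 4.3192 * 12*3600 = 186590 m^3
Step 4 — area served: A = V / (depth/1000) = 186590 / 0.078 = 2390000 m^2
Therefore the field area that can be irrigated = 2390000 m^2.


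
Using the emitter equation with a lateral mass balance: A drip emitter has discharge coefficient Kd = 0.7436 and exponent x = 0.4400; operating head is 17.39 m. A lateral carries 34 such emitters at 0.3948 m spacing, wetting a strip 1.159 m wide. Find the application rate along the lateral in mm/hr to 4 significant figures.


Approach: apply the emitter equation with a lateral mass balance, q = Kd*h^x; Q = n*q; rate = Q/(n*spacing*width).
Step 1 — single emitter flow (q = Kd*h^x):
  q = 0.7436 * 17.39^0.4400 = 2.61259 L/hr
Step 2 — total lateral flow: Q = 34 * 2.61259 = 88.8280 L/hr
Step 3 — wetted area: A = 34 * 0.3948 * 1.159 = 15.5575 m^2
Step 4 — application rate: Q/A = 88.8280/15.5575 = 5.710 mm/hr
Therefore the application rate along the lateral = 5.710 mm/hr.


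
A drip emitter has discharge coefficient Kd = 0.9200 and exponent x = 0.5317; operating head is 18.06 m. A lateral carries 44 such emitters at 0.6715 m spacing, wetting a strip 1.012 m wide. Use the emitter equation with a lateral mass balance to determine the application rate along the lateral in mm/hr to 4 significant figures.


Approach: apply the emitter equation with a lateral mass balance, q = Kd*h^x; Q = n*q; rate = Q/(n*spacing*width).
Step 1 — single emitter flow (q = Kd*h^x):
  q = 0.9200 * 18.06^0.5317 = 4.28533 L/hr
Step 2 — total lateral flow: Q = 44 * 4.28533 = 188.555 L/hr
Step 3 — wetted area: A = 44 * 0.6715 * 1.012 = 29.9006 m^2
Step 4 — application rate: Q/A = 188.555/29.9006 = 6.306 mm/hr
Therefore the application rate along the lateral = 6.306 mm/hr.


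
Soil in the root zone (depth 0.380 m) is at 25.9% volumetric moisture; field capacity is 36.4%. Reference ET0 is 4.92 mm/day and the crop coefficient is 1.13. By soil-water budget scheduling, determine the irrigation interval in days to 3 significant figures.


Approach: apply soil-water budget scheduling, SMD = (FC-theta)/100*depth*1000; ETc = ET0*Kc; interval = SMD/ETc.
Step 1 — soil moisture deficit:
  SMD = (36.4 - 25.9)/100 * 0.380 * 1000 = 39.900 mm
Step 2 — daily crop ET (ETc = ET0*Kc):
  ETc = 4.92 * 1.13 = 5.5596 mm/day
Step 3 — irrigation interval (SMD/ETc):
  interval = 39.900 / 5.5596 = 7.18 days
Therefore the irrigation interval = 7.18 days.


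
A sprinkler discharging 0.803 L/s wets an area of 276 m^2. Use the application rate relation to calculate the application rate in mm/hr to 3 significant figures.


Approach: apply the application rate relation, rate = (Q/A)*3600.
rate = (0.803 / 276) * 3600 = 10.5 mm/hr
Therefore the application rate = 10.5 mm/hr.


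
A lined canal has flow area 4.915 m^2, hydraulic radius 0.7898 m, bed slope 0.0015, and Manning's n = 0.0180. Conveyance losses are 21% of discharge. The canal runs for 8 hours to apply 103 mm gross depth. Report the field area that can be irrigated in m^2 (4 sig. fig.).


Approach: apply Manning's equation with a conveyance and depth budget, Q = (1/n)*A*R^(2/3)*S^(1/2); Q_field = Q*(1-loss); Area = Q_field*t/(d/1000).
Step 1 — canal discharge (Manning's equation):
  Q = (1/0.0180) * 4.915 * 0.7898^(2/3) * 0.0015^(1/2) = 9.03597 m^3/s
Step 2 — delivered flow: Q_field = 9.03597*(1 - 21/100) = 7.13842 m^3/s
Step 3 — volume delivered: V = 7.13842 * 8*3600 = 205586 m^3
Step 4 — area served: A = V / (depth/1000) = 205586 / 0.103 = 1996000 m^2
Therefore the field area that can be irrigated = 1996000 m^2.


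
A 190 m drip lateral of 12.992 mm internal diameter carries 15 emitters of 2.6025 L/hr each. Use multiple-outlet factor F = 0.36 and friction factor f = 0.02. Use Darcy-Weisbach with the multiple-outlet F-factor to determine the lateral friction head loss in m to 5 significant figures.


Approach: apply Darcy-Weisbach with the multiple-outlet F-factor, Q = n*q/(3600*1000) m^3/s; v = Q/A; hf = F*f*(L/D)*(v^2/(2g)).
Q = 15*2.6025/(3600*1000) = 1.084375e-05 m^3/s
A = pi*(12.992e-3/2)^2 = 1.325690e-04 m^2, so v = Q/A = 0.08179704 m/s
hf = 0.36*0.02*(190/0.012992)*(0.08179704^2/(2*9.81)) = 0.035908 m
Therefore the lateral friction head loss = 0.035908 m.


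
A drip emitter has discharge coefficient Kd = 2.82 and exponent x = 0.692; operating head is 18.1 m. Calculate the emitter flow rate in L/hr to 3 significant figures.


Approach: apply the emitter characteristic equation, q = Kd * h^x.
q = 2.82 * 18.1^0.692 = 20.9 L/hr
Therefore the emitter flow rate = 20.9 L/hr.


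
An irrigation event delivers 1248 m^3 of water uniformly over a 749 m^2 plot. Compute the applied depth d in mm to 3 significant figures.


Approach: apply depth from volume over area, d = (V/A)*1000.
d = (1248 / 749) * 1000 = 1670 mm
Therefore the applied depth d = 1670 mm.


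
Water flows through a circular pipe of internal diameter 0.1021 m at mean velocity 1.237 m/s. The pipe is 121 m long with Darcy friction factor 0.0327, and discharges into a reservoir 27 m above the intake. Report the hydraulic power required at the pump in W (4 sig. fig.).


Approach: apply continuity + Darcy-Weisbach + hydraulic power, Q = A*v; hf = f*(L/D)*(v^2/(2g)); H = static + hf; P = rho*g*Q*H.
Step 1 — flow rate (continuity, Q = A*v):
  A = pi*(0.1021/2)^2 = 0.00818731 m^2
  Q = 0.00818731 * 1.237 = 0.0101277 m^3/s
Step 2 — friction head loss (Darcy-Weisbach):
  hf = 0.0327 * (121/0.1021) * (1.237^2 / (2*9.81))
  hf = 3.02237 m
Step 3 — total head: H = 27 + 3.02237 = 30.0224 m
Step 4 — hydraulic power (P = rho*g*Q*H):
  P = 1000 * 9.81 * 0.0101277 * 30.0224 = 2983 W
Therefore the hydraulic power required at the pump = 2983 W.


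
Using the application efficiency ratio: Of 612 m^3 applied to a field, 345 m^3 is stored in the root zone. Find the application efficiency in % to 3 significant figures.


Approach: apply the application efficiency ratio, Ea = (stored/applied)*100.
Ea = (345/612)*100 = 56.4 %
Therefore the application efficiency = 56.4 %.


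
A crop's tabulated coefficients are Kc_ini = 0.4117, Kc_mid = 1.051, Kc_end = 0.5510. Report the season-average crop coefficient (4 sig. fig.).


Approach: apply a simple seasonal average, Kc_avg = (Kc_ini + Kc_mid + Kc_end)/3.
Kc_avg = (0.4117 + 1.051 + 0.5510)/3 = 0.6712
Therefore the season-average crop coefficient = 0.6712.


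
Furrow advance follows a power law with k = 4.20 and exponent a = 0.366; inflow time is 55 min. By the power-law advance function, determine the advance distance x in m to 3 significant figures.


Approach: apply the power-law advance function, x = k*t^a.
x = 4.20 * 55^0.366 = 18.2 m
Therefore the advance distance x = 18.2 m.


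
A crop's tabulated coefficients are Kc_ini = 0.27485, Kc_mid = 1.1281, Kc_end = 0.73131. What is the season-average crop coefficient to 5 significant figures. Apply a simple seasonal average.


Approach: apply a simple seasonal average, Kc_avg = (Kc_ini + Kc_mid + Kc_end)/3.
Kc_avg = (0.27485 + 1.1281 + 0.73131)/3 = 0.71142
Therefore the season-average crop coefficient = 0.71142.


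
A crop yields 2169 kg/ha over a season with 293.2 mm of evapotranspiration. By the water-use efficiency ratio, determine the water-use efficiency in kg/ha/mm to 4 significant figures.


Approach: apply the water-use efficiency ratio, WUE = yield/ET.
WUE = 2169 / 293.2 = 7.398 kg/ha/mm
Therefore the water-use efficiency = 7.398 kg/ha/mm.


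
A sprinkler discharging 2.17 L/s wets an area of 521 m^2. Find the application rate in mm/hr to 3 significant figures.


Approach: apply the application rate relation, rate = (Q/A)*3600.
rate = (2.17 / 521) * 3600 = 15.0 mm/hr
Therefore the application rate = 15.0 mm/hr.


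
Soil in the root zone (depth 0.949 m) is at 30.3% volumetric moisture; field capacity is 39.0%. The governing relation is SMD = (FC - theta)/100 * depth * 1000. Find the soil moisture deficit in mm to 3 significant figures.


SMD = (39.0 - 30.3)/100 * 0.949 * 1000 = 82.6 mm
Therefore the soil moisture deficit = 82.6 mm.


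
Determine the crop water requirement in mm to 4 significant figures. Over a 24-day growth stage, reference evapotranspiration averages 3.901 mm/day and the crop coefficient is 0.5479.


Approach: apply the crop water requirement relation, CWR = ET0 * Kc * days.
CWR = 3.901 * 0.5479 * 24 = 51.30 mm
Therefore the crop water requirement = 51.30 mm.


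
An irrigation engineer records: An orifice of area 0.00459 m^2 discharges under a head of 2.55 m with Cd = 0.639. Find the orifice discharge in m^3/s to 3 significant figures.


Approach: apply the orifice equation, Q = Cd*A*sqrt(2*g*h).
Q = 0.639 * 0.00459 * sqrt(2*9.81*2.55) = 0.0207 m^3/s
Therefore the orifice discharge = 0.0207 m^3/s.


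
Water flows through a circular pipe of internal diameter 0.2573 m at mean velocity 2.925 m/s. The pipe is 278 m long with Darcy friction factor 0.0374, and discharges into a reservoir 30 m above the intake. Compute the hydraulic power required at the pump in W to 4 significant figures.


Approach: apply continuity + Darcy-Weisbach + hydraulic power, Q = A*v; hf = f*(L/D)*(v^2/(2g)); H = static + hf; P = rho*g*Q*H.
Step 1 — flow rate (continuity, Q = A*v):
  A = pi*(0.2573/2)^2 = 0.0519959 m^2
  Q = 0.0519959 * 2.925 = 0.152088 m^3/s
Step 2 — friction head loss (Darcy-Weisbach):
  hf = 0.0374 * (278/0.2573) * (2.925^2 / (2*9.81))
  hf = 17.6210 m
Step 3 — total head: H = 30 + 17.6210 = 47.6210 m
Step 4 — hydraulic power (P = rho*g*Q*H):
  P = 1000 * 9.81 * 0.152088 * 47.6210 = 71050 W
Therefore the hydraulic power required at the pump = 71050 W.


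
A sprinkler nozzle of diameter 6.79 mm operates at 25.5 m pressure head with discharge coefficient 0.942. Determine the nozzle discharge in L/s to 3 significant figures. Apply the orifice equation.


Approach: apply the orifice equation, Q = Cd*A*sqrt(2*g*h), A = pi*(d/2)^2.
A = pi*(6.79e-3/2)^2 = 3.6210e-05 m^2
Q = 0.942 * 3.6210e-05 * sqrt(2*9.81*25.5) * 1000 = 0.763 L/s
Therefore the nozzle discharge = 0.763 L/s.


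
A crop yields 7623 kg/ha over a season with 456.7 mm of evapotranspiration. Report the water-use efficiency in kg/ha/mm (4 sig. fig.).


Approach: apply the water-use efficiency ratio, WUE = yield/ET.
WUE = 7623 / 456.7 = 16.69 kg/ha/mm
Therefore the water-use efficiency = 16.69 kg/ha/mm.


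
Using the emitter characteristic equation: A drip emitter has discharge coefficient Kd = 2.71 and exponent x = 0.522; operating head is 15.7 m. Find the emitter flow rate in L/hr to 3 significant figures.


Approach: apply the emitter characteristic equation, q = Kd * h^x.
q = 2.71 * 15.7^0.522 = 11.4 L/hr
Therefore the emitter flow rate = 11.4 L/hr.


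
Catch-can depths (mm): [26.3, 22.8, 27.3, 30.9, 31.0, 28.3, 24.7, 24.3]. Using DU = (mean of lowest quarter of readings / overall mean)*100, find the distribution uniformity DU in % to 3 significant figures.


sorted lowest 2 of 8: [22.8, 24.3] -> mean = 23.550 mm
overall mean = 26.950 mm
DU = (23.550/26.950)*100 = 87.4 %
Therefore the distribution uniformity DU = 87.4 %.


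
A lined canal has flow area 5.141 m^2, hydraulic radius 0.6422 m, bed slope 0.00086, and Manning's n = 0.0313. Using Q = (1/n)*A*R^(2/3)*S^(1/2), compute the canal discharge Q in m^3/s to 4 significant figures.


Q = (1/0.0313) * 5.141 * 0.6422^(2/3) * 0.00086^(1/2) = 3.585 m^3/s
Therefore the canal discharge Q = 3.585 m^3/s.


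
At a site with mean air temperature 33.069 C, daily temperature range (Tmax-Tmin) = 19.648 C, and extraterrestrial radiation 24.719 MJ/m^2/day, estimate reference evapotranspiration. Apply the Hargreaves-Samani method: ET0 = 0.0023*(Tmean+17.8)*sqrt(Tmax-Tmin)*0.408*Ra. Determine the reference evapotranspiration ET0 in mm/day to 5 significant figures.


ET0 = 0.0023*(33.069+17.8)*sqrt(19.648)*0.408*24.719 = 5.2304 mm/day
Therefore the reference evapotranspiration ET0 = 5.2304 mm/day.


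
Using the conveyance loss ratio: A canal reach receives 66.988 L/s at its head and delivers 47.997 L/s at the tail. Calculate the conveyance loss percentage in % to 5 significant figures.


Approach: apply the conveyance loss ratio, loss% = ((Q_head - Q_tail)/Q_head)*100.
loss = ((66.988 - 47.997)/66.988)*100 = 28.350 %
Therefore the conveyance loss percentage = 28.350 %.


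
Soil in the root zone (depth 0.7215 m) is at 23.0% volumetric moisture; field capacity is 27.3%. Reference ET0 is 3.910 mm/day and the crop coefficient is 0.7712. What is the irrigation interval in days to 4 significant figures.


Approach: apply soil-water budget scheduling, SMD = (FC-theta)/100*depth*1000; ETc = ET0*Kc; interval = SMD/ETc.
Step 1 — soil moisture deficit:
  SMD = (27.3 - 23.0)/100 * 0.7215 * 1000 = 31.0245 mm
Step 2 — daily crop ET (ETc = ET0*Kc):
  ETc = 3.910 * 0.7712 = 3.01539 mm/day
Step 3 — irrigation interval (SMD/ETc):
  interval = 31.0245 / 3.01539 = 10.29 days
Therefore the irrigation interval = 10.29 days.


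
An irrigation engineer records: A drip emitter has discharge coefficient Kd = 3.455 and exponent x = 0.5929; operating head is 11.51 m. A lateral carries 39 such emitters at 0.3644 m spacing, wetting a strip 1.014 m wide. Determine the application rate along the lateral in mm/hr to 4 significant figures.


Approach: apply the emitter equation with a lateral mass balance, q = Kd*h^x; Q = n*q; rate = Q/(n*spacing*width).
Step 1 — single emitter flow (q = Kd*h^x):
  q = 3.455 * 11.51^0.5929 = 14.7082 L/hr
Step 2 — total lateral flow: Q = 39 * 14.7082 = 573.620 L/hr
Step 3 — wetted area: A = 39 * 0.3644 * 1.014 = 14.4106 m^2
Step 4 — application rate: Q/A = 573.620/14.4106 = 39.81 mm/hr
Therefore the application rate along the lateral = 39.81 mm/hr.


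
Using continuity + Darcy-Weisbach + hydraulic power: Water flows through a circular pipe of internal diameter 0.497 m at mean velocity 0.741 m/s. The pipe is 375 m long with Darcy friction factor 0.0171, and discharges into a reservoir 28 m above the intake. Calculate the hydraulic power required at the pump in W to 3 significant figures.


Approach: apply continuity + Darcy-Weisbach + hydraulic power, Q = A*v; hf = f*(L/D)*(v^2/(2g)); H = static + hf; P = rho*g*Q*H.
Step 1 — flow rate (continuity, Q = A*v):
  A = pi*(0.497/2)^2 = 0.19400 m^2
  Q = 0.19400 * 0.741 = 0.14375 m^3/s
Step 2 — friction head loss (Darcy-Weisbach):
  hf = 0.0171 * (375/0.497) * (0.741^2 / (2*9.81))
  hf = 0.36108 m
Step 3 — total head: H = 28 + 0.36108 = 28.361 m
Step 4 — hydraulic power (P = rho*g*Q*H):
  P = 1000 * 9.81 * 0.14375 * 28.361 = 40000 W
Therefore the hydraulic power required at the pump = 40000 W.


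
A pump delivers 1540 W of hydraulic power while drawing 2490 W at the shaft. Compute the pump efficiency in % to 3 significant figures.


Approach: apply the efficiency ratio, eta = (P_out/P_in)*100.
eta = (1540 / 2490) * 100 = 61.8 %
Therefore the pump efficiency = 61.8 %.


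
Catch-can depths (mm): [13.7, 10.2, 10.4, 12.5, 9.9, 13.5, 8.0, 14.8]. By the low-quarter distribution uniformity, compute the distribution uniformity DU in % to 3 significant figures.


Approach: apply the low-quarter distribution uniformity, DU = (mean of lowest quarter of readings / overall mean)*100.
sorted lowest 2 of 8: [8.0, 9.9] -> mean = 8.9500 mm
overall mean = 11.625 mm
DU = (8.9500/11.625)*100 = 77.0 %
Therefore the distribution uniformity DU = 77.0 %.


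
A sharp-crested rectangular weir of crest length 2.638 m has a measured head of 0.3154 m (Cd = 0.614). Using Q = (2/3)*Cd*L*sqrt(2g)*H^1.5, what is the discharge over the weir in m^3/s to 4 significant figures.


Q = (2/3)*0.614*2.638*sqrt(2*9.81)*0.3154^1.5 = 0.8472 m^3/s
Therefore the discharge over the weir = 0.8472 m^3/s.


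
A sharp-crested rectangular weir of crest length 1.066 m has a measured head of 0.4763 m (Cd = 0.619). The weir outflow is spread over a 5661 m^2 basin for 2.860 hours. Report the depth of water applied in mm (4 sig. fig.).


Approach: apply the rectangular weir equation with a volume-to-depth conversion, Q = (2/3)*Cd*L*sqrt(2g)*H^1.5; d = Q*t/A * 1000.
Step 1 — weir discharge:
  Q = (2/3)*0.619*1.066*sqrt(2*9.81)*0.4763^1.5 = 0.640512 m^3/s
Step 2 — volume: V = 0.640512 * 2.860*3600 = 6594.71 m^3
Step 3 — depth: d = V/A * 1000 = 6594.71/5661 * 1000 = 1165 mm
Therefore the depth of water applied = 1165 mm.


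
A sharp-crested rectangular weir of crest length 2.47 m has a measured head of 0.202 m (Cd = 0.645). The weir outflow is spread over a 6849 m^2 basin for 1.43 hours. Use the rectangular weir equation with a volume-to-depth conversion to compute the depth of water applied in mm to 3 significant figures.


Approach: apply the rectangular weir equation with a volume-to-depth conversion, Q = (2/3)*Cd*L*sqrt(2g)*H^1.5; d = Q*t/A * 1000.
Step 1 — weir discharge:
  Q = (2/3)*0.645*2.47*sqrt(2*9.81)*0.202^1.5 = 0.42711 m^3/s
Step 2 — volume: V = 0.42711 * 1.43*3600 = 2198.8 m^3
Step 3 — depth: d = V/A * 1000 = 2198.8/6849 * 1000 = 321 mm
Therefore the depth of water applied = 321 mm.


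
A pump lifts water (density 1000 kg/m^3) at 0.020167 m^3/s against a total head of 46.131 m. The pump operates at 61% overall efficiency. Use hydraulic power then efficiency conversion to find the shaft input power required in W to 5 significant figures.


Approach: apply hydraulic power then efficiency conversion, P = rho*g*Q*H; P_in = P/eta.
Step 1 — hydraulic power (P = rho*g*Q*H):
  P = 1000 * 9.81 * 0.020167 * 46.131 = 9126.477 W
Step 2 — input power: P_in = P/eta = 9126.477 / 0.61 = 14961 W
Therefore the shaft input power required = 14961 W.


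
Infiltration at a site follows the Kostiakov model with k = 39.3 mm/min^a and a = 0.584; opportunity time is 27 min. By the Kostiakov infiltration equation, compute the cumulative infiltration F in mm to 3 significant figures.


Approach: apply the Kostiakov infiltration equation, F = k*t^a.
F = 39.3 * 27^0.584 = 269 mm
Therefore the cumulative infiltration F = 269 mm.


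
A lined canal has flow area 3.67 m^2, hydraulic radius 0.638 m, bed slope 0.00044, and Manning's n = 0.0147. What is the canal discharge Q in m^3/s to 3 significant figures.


Approach: apply Manning's equation, Q = (1/n)*A*R^(2/3)*S^(1/2).
Q = (1/0.0147) * 3.67 * 0.638^(2/3) * 0.00044^(1/2) = 3.88 m^3/s
Therefore the canal discharge Q = 3.88 m^3/s.


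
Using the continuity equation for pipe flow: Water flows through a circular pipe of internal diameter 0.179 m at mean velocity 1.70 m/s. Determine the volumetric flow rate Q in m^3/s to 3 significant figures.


Approach: apply the continuity equation for pipe flow, Q = A * v with A = pi*(D/2)^2.
A = pi*(0.179/2)^2 = 0.025165 m^2
Q = 0.025165 * 1.70 = 0.0428 m^3/s
Therefore the volumetric flow rate Q = 0.0428 m^3/s.


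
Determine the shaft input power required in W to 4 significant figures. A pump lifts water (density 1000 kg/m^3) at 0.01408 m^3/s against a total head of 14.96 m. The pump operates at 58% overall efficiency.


Approach: apply hydraulic power then efficiency conversion, P = rho*g*Q*H; P_in = P/eta.
Step 1 — hydraulic power (P = rho*g*Q*H):
  P = 1000 * 9.81 * 0.01408 * 14.96 = 2066.35 W
Step 2 — input power: P_in = P/eta = 2066.35 / 0.58 = 3563 W
Therefore the shaft input power required = 3563 W.


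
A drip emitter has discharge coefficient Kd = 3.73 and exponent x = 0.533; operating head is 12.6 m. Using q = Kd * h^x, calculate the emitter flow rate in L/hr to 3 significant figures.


q = 3.73 * 12.6^0.533 = 14.4 L/hr
Therefore the emitter flow rate = 14.4 L/hr.


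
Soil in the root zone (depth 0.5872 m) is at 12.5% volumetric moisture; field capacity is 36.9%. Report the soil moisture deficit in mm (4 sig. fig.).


Approach: apply the soil moisture deficit relation, SMD = (FC - theta)/100 * depth * 1000.
SMD = (36.9 - 12.5)/100 * 0.5872 * 1000 = 143.3 mm
Therefore the soil moisture deficit = 143.3 mm.


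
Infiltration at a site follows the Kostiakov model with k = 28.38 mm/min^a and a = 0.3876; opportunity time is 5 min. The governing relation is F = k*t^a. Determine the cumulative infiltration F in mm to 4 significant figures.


F = 28.38 * 5^0.3876 = 52.96 mm
Therefore the cumulative infiltration F = 52.96 mm.


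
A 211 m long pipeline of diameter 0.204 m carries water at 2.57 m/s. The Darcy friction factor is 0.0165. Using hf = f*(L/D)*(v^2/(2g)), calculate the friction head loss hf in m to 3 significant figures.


hf = 0.0165 * (211/0.204) * (2.57^2 / (2*9.81))
hf = 5.75 m
Therefore the friction head loss hf = 5.75 m.
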